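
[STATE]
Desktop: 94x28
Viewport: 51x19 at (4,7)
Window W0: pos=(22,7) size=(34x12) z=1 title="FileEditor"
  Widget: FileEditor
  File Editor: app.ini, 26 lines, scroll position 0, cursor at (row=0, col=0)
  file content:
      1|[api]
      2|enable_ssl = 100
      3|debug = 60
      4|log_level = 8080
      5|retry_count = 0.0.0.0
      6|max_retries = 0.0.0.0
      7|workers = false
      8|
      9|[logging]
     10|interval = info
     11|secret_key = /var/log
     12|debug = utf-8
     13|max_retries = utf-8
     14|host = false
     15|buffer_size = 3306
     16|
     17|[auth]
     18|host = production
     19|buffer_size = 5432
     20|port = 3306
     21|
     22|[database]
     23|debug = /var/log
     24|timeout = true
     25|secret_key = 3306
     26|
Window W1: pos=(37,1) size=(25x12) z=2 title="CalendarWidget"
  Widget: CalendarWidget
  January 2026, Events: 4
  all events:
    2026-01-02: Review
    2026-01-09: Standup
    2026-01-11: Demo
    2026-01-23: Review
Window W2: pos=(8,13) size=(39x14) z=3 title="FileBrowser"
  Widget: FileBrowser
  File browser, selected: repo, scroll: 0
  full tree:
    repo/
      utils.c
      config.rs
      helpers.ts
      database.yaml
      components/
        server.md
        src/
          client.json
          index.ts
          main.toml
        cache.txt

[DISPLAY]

                  ┏━━━━━━━━━━━━━━┃ 5  6  7  8  9* 1
                  ┃ FileEditor   ┃12 13 14 15 16 17
                  ┠──────────────┃19 20 21 22 23* 2
                  ┃█api]         ┃26 27 28 29 30 31
                  ┃enable_ssl = 1┃                 
                  ┃debug = 60    ┗━━━━━━━━━━━━━━━━━
    ┏━━━━━━━━━━━━━━━━━━━━━━━━━━━━━━━━━━━━━┓       ░
    ┃ FileBrowser                         ┃       ░
    ┠─────────────────────────────────────┨       ░
    ┃> [-] repo/                          ┃       ░
    ┃    utils.c                          ┃       ▼
    ┃    config.rs                        ┃━━━━━━━━
    ┃    helpers.ts                       ┃        
    ┃    database.yaml                    ┃        
    ┃    [+] components/                  ┃        
    ┃                                     ┃        
    ┃                                     ┃        
    ┃                                     ┃        
    ┃                                     ┃        


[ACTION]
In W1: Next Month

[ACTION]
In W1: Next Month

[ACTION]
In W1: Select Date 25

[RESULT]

                  ┏━━━━━━━━━━━━━━┃ 2  3  4  5  6  7
                  ┃ FileEditor   ┃ 9 10 11 12 13 14
                  ┠──────────────┃16 17 18 19 20 21
                  ┃█api]         ┃23 24 [25] 26 27 
                  ┃enable_ssl = 1┃30 31            
                  ┃debug = 60    ┗━━━━━━━━━━━━━━━━━
    ┏━━━━━━━━━━━━━━━━━━━━━━━━━━━━━━━━━━━━━┓       ░
    ┃ FileBrowser                         ┃       ░
    ┠─────────────────────────────────────┨       ░
    ┃> [-] repo/                          ┃       ░
    ┃    utils.c                          ┃       ▼
    ┃    config.rs                        ┃━━━━━━━━
    ┃    helpers.ts                       ┃        
    ┃    database.yaml                    ┃        
    ┃    [+] components/                  ┃        
    ┃                                     ┃        
    ┃                                     ┃        
    ┃                                     ┃        
    ┃                                     ┃        


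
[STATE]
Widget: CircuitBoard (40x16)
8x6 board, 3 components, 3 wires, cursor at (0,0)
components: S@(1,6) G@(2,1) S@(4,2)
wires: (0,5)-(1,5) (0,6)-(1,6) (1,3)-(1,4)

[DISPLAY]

   0 1 2 3 4 5 6 7                      
0  [.]                  ·   ·           
                        │   │           
1               · ─ ·   ·   S           
                                        
2       G                               
                                        
3                                       
                                        
4           S                           
                                        
5                                       
Cursor: (0,0)                           
                                        
                                        
                                        


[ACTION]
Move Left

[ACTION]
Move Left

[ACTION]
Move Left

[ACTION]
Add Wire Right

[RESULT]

   0 1 2 3 4 5 6 7                      
0  [.]─ ·               ·   ·           
                        │   │           
1               · ─ ·   ·   S           
                                        
2       G                               
                                        
3                                       
                                        
4           S                           
                                        
5                                       
Cursor: (0,0)                           
                                        
                                        
                                        


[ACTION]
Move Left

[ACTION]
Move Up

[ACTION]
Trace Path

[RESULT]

   0 1 2 3 4 5 6 7                      
0  [.]─ ·               ·   ·           
                        │   │           
1               · ─ ·   ·   S           
                                        
2       G                               
                                        
3                                       
                                        
4           S                           
                                        
5                                       
Cursor: (0,0)  Trace: Path with 2 nodes,
                                        
                                        
                                        


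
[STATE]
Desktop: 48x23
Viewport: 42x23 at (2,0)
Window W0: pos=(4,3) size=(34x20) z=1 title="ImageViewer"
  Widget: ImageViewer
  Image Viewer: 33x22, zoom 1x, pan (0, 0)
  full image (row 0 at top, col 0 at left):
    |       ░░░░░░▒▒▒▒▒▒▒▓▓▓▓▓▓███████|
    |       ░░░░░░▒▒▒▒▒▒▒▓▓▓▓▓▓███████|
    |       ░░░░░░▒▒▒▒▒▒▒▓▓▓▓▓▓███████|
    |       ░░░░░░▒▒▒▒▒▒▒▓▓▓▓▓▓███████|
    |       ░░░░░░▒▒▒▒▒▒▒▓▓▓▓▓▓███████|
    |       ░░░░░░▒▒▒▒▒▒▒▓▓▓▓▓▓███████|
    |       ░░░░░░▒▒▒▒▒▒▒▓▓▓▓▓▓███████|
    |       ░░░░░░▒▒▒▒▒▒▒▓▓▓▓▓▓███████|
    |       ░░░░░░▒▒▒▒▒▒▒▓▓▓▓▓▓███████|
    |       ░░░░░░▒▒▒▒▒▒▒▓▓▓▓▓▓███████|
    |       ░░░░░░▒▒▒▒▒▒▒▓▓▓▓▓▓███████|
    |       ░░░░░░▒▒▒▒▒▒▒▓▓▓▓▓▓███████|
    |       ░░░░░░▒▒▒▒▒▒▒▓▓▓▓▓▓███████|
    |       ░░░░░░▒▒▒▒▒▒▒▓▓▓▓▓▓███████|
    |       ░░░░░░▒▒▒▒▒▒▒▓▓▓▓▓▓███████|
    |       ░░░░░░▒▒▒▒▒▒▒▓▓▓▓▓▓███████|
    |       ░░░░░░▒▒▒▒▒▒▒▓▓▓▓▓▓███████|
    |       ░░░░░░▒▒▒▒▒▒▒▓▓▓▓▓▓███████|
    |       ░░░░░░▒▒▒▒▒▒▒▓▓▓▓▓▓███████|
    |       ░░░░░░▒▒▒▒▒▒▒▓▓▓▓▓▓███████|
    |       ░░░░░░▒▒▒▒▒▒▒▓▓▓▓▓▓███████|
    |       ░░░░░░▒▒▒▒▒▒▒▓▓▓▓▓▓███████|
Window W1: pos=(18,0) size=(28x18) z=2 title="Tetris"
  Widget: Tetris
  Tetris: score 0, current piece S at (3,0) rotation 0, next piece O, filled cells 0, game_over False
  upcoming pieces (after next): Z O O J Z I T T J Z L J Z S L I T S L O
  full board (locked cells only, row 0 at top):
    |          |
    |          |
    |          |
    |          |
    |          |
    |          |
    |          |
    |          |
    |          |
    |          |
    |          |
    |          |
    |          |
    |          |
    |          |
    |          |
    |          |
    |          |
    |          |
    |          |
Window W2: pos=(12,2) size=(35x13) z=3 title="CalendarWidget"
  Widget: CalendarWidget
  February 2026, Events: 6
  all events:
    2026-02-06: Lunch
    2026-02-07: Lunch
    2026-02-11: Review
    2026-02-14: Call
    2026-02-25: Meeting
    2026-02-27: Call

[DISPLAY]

                ┏━━━━━━━━━━━━━━━━━━━━━━━━━
                ┃ Tetris                  
          ┏━━━━━━━━━━━━━━━━━━━━━━━━━━━━━━━
  ┏━━━━━━━┃ CalendarWidget                
  ┃ ImageV┠───────────────────────────────
  ┠───────┃          February 2026        
  ┃       ┃Mo Tu We Th Fr Sa Su           
  ┃       ┃                   1           
  ┃       ┃ 2  3  4  5  6*  7*  8         
  ┃       ┃ 9 10 11* 12 13 14* 15         
  ┃       ┃16 17 18 19 20 21 22           
  ┃       ┃23 24 25* 26 27* 28            
  ┃       ┃                               
  ┃       ┃                               
  ┃       ┗━━━━━━━━━━━━━━━━━━━━━━━━━━━━━━━
  ┃       ░░░░░░┃          │              
  ┃       ░░░░░░┃          │              
  ┃       ░░░░░░┗━━━━━━━━━━━━━━━━━━━━━━━━━
  ┃       ░░░░░░▒▒▒▒▒▒▒▓▓▓▓▓▓██████┃      
  ┃       ░░░░░░▒▒▒▒▒▒▒▓▓▓▓▓▓██████┃      
  ┃       ░░░░░░▒▒▒▒▒▒▒▓▓▓▓▓▓██████┃      
  ┃       ░░░░░░▒▒▒▒▒▒▒▓▓▓▓▓▓██████┃      
  ┗━━━━━━━━━━━━━━━━━━━━━━━━━━━━━━━━┛      


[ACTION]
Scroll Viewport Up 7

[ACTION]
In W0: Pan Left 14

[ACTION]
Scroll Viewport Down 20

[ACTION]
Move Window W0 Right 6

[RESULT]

                ┏━━━━━━━━━━━━━━━━━━━━━━━━━
                ┃ Tetris                  
          ┏━━━━━━━━━━━━━━━━━━━━━━━━━━━━━━━
        ┏━┃ CalendarWidget                
        ┃ ┠───────────────────────────────
        ┠─┃          February 2026        
        ┃ ┃Mo Tu We Th Fr Sa Su           
        ┃ ┃                   1           
        ┃ ┃ 2  3  4  5  6*  7*  8         
        ┃ ┃ 9 10 11* 12 13 14* 15         
        ┃ ┃16 17 18 19 20 21 22           
        ┃ ┃23 24 25* 26 27* 28            
        ┃ ┃                               
        ┃ ┃                               
        ┃ ┗━━━━━━━━━━━━━━━━━━━━━━━━━━━━━━━
        ┃       ┃          │              
        ┃       ┃          │              
        ┃       ┗━━━━━━━━━━━━━━━━━━━━━━━━━
        ┃       ░░░░░░▒▒▒▒▒▒▒▓▓▓▓▓▓██████┃
        ┃       ░░░░░░▒▒▒▒▒▒▒▓▓▓▓▓▓██████┃
        ┃       ░░░░░░▒▒▒▒▒▒▒▓▓▓▓▓▓██████┃
        ┃       ░░░░░░▒▒▒▒▒▒▒▓▓▓▓▓▓██████┃
        ┗━━━━━━━━━━━━━━━━━━━━━━━━━━━━━━━━┛


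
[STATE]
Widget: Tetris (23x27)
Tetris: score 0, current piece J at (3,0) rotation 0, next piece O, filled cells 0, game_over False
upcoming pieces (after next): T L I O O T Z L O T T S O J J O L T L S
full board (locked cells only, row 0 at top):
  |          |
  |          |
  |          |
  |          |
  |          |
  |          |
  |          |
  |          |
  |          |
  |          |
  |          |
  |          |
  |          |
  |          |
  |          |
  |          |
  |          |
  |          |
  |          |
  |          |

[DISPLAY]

   █      │Next:       
   ███    │▓▓          
          │▓▓          
          │            
          │            
          │            
          │Score:      
          │0           
          │            
          │            
          │            
          │            
          │            
          │            
          │            
          │            
          │            
          │            
          │            
          │            
          │            
          │            
          │            
          │            
          │            
          │            
          │            


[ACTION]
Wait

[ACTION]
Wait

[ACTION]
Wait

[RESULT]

          │Next:       
          │▓▓          
          │▓▓          
   █      │            
   ███    │            
          │            
          │Score:      
          │0           
          │            
          │            
          │            
          │            
          │            
          │            
          │            
          │            
          │            
          │            
          │            
          │            
          │            
          │            
          │            
          │            
          │            
          │            
          │            


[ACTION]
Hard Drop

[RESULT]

    ▓▓    │Next:       
    ▓▓    │ ▒          
          │▒▒▒         
          │            
          │            
          │            
          │Score:      
          │0           
          │            
          │            
          │            
          │            
          │            
          │            
          │            
          │            
          │            
          │            
   █      │            
   ███    │            
          │            
          │            
          │            
          │            
          │            
          │            
          │            


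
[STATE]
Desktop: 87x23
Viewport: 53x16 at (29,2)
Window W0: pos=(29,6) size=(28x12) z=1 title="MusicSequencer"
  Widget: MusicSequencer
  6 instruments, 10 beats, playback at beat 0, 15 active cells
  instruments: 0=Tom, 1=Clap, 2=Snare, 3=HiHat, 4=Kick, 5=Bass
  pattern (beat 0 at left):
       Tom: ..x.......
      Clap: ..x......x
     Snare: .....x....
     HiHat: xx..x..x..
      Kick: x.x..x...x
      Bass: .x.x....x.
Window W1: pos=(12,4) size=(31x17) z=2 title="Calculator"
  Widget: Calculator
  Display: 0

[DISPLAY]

                                                     
                                                     
━━━━━━━━━━━━━┓                                       
             ┃                                       
─────────────┨━━━━━━━━━━━━━┓                         
            0┃er           ┃                         
┐            ┃─────────────┨                         
│            ┃789          ┃                         
┤            ┃···          ┃                         
│            ┃··█          ┃                         
┤            ┃···          ┃                         
│            ┃█··          ┃                         
┤            ┃··█          ┃                         
│            ┃·█·          ┃                         
┤            ┃             ┃                         
│            ┃━━━━━━━━━━━━━┛                         


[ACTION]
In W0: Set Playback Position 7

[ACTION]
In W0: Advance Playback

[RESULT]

                                                     
                                                     
━━━━━━━━━━━━━┓                                       
             ┃                                       
─────────────┨━━━━━━━━━━━━━┓                         
            0┃er           ┃                         
┐            ┃─────────────┨                         
│            ┃7▼9          ┃                         
┤            ┃···          ┃                         
│            ┃··█          ┃                         
┤            ┃···          ┃                         
│            ┃█··          ┃                         
┤            ┃··█          ┃                         
│            ┃·█·          ┃                         
┤            ┃             ┃                         
│            ┃━━━━━━━━━━━━━┛                         


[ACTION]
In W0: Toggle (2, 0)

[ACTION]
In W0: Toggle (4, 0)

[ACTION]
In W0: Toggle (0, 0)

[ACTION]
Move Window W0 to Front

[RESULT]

                                                     
                                                     
━━━━━━━━━━━━━┓                                       
             ┃                                       
┏━━━━━━━━━━━━━━━━━━━━━━━━━━┓                         
┃ MusicSequencer           ┃                         
┠──────────────────────────┨                         
┃      01234567▼9          ┃                         
┃   Tom█·█·······          ┃                         
┃  Clap··█······█          ┃                         
┃ Snare█····█····          ┃                         
┃ HiHat██··█··█··          ┃                         
┃  Kick··█··█···█          ┃                         
┃  Bass·█·█····█·          ┃                         
┃                          ┃                         
┗━━━━━━━━━━━━━━━━━━━━━━━━━━┛                         


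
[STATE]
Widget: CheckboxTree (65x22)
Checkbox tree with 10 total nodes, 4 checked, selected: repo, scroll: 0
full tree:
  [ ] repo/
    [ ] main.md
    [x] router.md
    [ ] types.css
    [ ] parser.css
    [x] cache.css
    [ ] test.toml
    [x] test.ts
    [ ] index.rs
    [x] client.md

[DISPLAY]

>[-] repo/                                                       
   [ ] main.md                                                   
   [x] router.md                                                 
   [ ] types.css                                                 
   [ ] parser.css                                                
   [x] cache.css                                                 
   [ ] test.toml                                                 
   [x] test.ts                                                   
   [ ] index.rs                                                  
   [x] client.md                                                 
                                                                 
                                                                 
                                                                 
                                                                 
                                                                 
                                                                 
                                                                 
                                                                 
                                                                 
                                                                 
                                                                 
                                                                 


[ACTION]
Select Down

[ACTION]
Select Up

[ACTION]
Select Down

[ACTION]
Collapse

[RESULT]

 [-] repo/                                                       
>  [ ] main.md                                                   
   [x] router.md                                                 
   [ ] types.css                                                 
   [ ] parser.css                                                
   [x] cache.css                                                 
   [ ] test.toml                                                 
   [x] test.ts                                                   
   [ ] index.rs                                                  
   [x] client.md                                                 
                                                                 
                                                                 
                                                                 
                                                                 
                                                                 
                                                                 
                                                                 
                                                                 
                                                                 
                                                                 
                                                                 
                                                                 


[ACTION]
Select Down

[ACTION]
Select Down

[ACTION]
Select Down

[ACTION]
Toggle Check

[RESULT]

 [-] repo/                                                       
   [ ] main.md                                                   
   [x] router.md                                                 
   [ ] types.css                                                 
>  [x] parser.css                                                
   [x] cache.css                                                 
   [ ] test.toml                                                 
   [x] test.ts                                                   
   [ ] index.rs                                                  
   [x] client.md                                                 
                                                                 
                                                                 
                                                                 
                                                                 
                                                                 
                                                                 
                                                                 
                                                                 
                                                                 
                                                                 
                                                                 
                                                                 


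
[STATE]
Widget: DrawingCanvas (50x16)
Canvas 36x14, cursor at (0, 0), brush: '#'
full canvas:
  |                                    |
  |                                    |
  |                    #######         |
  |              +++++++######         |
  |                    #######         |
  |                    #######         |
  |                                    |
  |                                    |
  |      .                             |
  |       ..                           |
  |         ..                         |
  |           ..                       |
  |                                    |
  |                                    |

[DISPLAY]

+                                                 
                                                  
                    #######                       
              +++++++######                       
                    #######                       
                    #######                       
                                                  
                                                  
      .                                           
       ..                                         
         ..                                       
           ..                                     
                                                  
                                                  
                                                  
                                                  


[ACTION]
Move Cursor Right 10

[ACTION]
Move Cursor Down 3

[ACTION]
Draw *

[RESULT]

                                                  
                                                  
                    #######                       
          *   +++++++######                       
                    #######                       
                    #######                       
                                                  
                                                  
      .                                           
       ..                                         
         ..                                       
           ..                                     
                                                  
                                                  
                                                  
                                                  


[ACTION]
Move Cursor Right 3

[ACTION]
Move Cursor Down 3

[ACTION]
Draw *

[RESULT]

                                                  
                                                  
                    #######                       
          *   +++++++######                       
                    #######                       
                    #######                       
             *                                    
                                                  
      .                                           
       ..                                         
         ..                                       
           ..                                     
                                                  
                                                  
                                                  
                                                  


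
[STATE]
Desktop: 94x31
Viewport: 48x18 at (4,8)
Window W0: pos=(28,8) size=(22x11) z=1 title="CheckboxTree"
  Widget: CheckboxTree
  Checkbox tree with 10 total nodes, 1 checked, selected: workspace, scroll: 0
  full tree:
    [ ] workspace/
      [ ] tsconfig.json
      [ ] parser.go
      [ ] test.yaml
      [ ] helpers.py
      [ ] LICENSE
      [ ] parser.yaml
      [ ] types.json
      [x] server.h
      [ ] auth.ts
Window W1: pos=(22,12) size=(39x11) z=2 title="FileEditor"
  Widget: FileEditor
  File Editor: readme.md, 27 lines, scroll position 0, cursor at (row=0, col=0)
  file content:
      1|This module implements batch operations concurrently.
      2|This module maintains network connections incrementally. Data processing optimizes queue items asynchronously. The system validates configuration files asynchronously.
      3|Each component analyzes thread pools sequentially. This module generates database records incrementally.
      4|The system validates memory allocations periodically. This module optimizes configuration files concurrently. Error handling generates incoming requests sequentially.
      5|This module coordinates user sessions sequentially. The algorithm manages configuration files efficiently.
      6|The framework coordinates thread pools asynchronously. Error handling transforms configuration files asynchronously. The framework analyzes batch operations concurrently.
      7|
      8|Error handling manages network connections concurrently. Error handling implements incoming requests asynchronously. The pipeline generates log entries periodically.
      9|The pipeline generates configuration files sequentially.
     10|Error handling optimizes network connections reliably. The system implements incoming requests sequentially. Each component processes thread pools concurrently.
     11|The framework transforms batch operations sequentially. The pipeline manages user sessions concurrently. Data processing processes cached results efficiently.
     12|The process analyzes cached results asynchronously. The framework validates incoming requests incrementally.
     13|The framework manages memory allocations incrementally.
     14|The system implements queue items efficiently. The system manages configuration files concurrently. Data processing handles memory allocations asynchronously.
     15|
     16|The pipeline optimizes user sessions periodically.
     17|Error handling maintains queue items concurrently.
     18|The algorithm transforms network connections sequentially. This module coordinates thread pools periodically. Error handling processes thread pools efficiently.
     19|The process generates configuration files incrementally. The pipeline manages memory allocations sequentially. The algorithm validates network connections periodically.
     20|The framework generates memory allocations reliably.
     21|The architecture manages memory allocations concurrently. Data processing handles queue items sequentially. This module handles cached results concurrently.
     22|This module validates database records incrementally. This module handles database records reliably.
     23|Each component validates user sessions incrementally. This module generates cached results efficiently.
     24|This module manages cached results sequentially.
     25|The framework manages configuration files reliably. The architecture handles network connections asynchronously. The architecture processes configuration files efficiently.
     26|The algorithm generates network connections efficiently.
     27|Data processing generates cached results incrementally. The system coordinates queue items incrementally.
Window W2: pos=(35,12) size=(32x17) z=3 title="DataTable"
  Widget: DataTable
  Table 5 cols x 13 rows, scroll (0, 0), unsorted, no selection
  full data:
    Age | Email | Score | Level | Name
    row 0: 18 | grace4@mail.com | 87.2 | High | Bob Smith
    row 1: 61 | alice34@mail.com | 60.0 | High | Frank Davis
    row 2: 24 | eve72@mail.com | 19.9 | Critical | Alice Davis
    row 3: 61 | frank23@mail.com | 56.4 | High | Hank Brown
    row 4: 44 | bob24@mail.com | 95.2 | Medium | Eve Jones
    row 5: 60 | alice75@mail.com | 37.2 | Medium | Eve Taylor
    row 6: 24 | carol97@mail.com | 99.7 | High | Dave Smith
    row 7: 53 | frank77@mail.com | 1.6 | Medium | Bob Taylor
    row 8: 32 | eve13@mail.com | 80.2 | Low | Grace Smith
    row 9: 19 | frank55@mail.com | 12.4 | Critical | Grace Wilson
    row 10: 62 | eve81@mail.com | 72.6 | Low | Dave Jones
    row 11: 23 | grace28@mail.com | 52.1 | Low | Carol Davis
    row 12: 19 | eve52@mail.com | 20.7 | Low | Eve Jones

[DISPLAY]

                        ┏━━━━━━━━━━━━━━━━━━━━┓  
                        ┃ CheckboxTree       ┃  
                        ┠────────────────────┨  
                        ┃>[-] workspace/     ┃  
                  ┏━━━━━━━━━━━━┏━━━━━━━━━━━━━━━━
                  ┃ FileEditor ┃ DataTable      
                  ┠────────────┠────────────────
                  ┃█his module ┃Age│Email       
                  ┃This module ┃───┼────────────
                  ┃Each compone┃18 │grace4@mail.
                  ┃The system v┃61 │alice34@mail
                  ┃This module ┃24 │eve72@mail.c
                  ┃The framewor┃61 │frank23@mail
                  ┃            ┃44 │bob24@mail.c
                  ┗━━━━━━━━━━━━┃60 │alice75@mail
                               ┃24 │carol97@mail
                               ┃53 │frank77@mail
                               ┃32 │eve13@mail.c


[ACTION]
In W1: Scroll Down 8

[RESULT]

                        ┏━━━━━━━━━━━━━━━━━━━━┓  
                        ┃ CheckboxTree       ┃  
                        ┠────────────────────┨  
                        ┃>[-] workspace/     ┃  
                  ┏━━━━━━━━━━━━┏━━━━━━━━━━━━━━━━
                  ┃ FileEditor ┃ DataTable      
                  ┠────────────┠────────────────
                  ┃The pipeline┃Age│Email       
                  ┃Error handli┃───┼────────────
                  ┃The framewor┃18 │grace4@mail.
                  ┃The process ┃61 │alice34@mail
                  ┃The framewor┃24 │eve72@mail.c
                  ┃The system i┃61 │frank23@mail
                  ┃            ┃44 │bob24@mail.c
                  ┗━━━━━━━━━━━━┃60 │alice75@mail
                               ┃24 │carol97@mail
                               ┃53 │frank77@mail
                               ┃32 │eve13@mail.c


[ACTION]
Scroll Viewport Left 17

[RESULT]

                            ┏━━━━━━━━━━━━━━━━━━━
                            ┃ CheckboxTree      
                            ┠───────────────────
                            ┃>[-] workspace/    
                      ┏━━━━━━━━━━━━┏━━━━━━━━━━━━
                      ┃ FileEditor ┃ DataTable  
                      ┠────────────┠────────────
                      ┃The pipeline┃Age│Email   
                      ┃Error handli┃───┼────────
                      ┃The framewor┃18 │grace4@m
                      ┃The process ┃61 │alice34@
                      ┃The framewor┃24 │eve72@ma
                      ┃The system i┃61 │frank23@
                      ┃            ┃44 │bob24@ma
                      ┗━━━━━━━━━━━━┃60 │alice75@
                                   ┃24 │carol97@
                                   ┃53 │frank77@
                                   ┃32 │eve13@ma


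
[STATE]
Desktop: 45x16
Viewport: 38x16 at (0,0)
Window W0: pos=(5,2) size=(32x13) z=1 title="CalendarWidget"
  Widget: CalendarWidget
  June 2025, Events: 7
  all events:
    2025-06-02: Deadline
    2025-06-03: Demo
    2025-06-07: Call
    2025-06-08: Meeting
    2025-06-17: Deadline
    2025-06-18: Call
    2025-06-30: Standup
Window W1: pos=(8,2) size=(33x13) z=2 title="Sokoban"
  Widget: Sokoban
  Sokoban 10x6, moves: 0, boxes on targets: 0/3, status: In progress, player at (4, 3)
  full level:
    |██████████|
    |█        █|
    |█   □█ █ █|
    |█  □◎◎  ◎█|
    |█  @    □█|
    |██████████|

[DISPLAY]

                                      
                                      
     ┏━━┏━━━━━━━━━━━━━━━━━━━━━━━━━━━━━
     ┃ C┃ Sokoban                     
     ┠──┠─────────────────────────────
     ┃  ┃██████████                   
     ┃Mo┃█        █                   
     ┃  ┃█   □█ █ █                   
     ┃ 2┃█  □◎◎  ◎█                   
     ┃ 9┃█  @    □█                   
     ┃16┃██████████                   
     ┃23┃Moves: 0  0/3                
     ┃30┃                             
     ┃  ┃                             
     ┗━━┗━━━━━━━━━━━━━━━━━━━━━━━━━━━━━
                                      


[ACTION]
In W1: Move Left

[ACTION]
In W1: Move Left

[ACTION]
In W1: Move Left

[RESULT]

                                      
                                      
     ┏━━┏━━━━━━━━━━━━━━━━━━━━━━━━━━━━━
     ┃ C┃ Sokoban                     
     ┠──┠─────────────────────────────
     ┃  ┃██████████                   
     ┃Mo┃█        █                   
     ┃  ┃█   □█ █ █                   
     ┃ 2┃█  □◎◎  ◎█                   
     ┃ 9┃█@      □█                   
     ┃16┃██████████                   
     ┃23┃Moves: 2  0/3                
     ┃30┃                             
     ┃  ┃                             
     ┗━━┗━━━━━━━━━━━━━━━━━━━━━━━━━━━━━
                                      


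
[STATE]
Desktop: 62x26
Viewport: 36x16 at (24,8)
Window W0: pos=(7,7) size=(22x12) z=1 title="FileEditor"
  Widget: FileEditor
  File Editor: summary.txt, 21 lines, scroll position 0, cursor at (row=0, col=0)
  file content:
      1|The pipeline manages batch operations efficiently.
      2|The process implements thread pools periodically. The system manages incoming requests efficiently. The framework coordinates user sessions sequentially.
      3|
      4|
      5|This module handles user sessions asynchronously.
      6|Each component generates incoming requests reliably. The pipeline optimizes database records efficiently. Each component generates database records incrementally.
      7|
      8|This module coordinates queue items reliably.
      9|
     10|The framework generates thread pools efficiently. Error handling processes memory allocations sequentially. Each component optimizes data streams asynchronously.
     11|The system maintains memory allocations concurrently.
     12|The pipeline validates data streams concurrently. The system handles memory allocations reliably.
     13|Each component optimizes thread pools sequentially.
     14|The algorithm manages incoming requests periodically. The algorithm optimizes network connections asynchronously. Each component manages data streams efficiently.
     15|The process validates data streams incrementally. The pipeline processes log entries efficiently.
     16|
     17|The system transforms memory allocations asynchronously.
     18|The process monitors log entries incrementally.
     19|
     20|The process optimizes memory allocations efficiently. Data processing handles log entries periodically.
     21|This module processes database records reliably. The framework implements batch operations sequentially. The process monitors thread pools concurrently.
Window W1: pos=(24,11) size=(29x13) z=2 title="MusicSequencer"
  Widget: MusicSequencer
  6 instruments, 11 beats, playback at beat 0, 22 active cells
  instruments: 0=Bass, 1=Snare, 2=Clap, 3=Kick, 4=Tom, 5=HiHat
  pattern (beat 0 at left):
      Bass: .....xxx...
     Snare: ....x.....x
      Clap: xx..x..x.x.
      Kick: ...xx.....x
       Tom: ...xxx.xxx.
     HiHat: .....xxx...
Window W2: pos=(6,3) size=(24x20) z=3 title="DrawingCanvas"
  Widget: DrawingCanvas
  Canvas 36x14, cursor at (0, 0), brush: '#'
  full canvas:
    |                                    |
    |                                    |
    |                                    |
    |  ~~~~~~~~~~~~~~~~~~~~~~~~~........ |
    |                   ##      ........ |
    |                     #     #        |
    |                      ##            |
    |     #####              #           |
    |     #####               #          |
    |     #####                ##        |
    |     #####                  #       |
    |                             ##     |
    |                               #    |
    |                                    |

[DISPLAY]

     ┃                              
~~~~~┃                              
  ## ┃                              
    #┃━━━━━━━━━━━━━━━━━━━━━━┓       
     ┃cSequencer            ┃       
     ┃──────────────────────┨       
     ┃ ▼1234567890          ┃       
     ┃s·····███···          ┃       
     ┃e····█·····█          ┃       
     ┃p██··█··█·█·          ┃       
     ┃k···██·····█          ┃       
     ┃m···███·███·          ┃       
     ┃t·····███···          ┃       
     ┃                      ┃       
━━━━━┛                      ┃       
┗━━━━━━━━━━━━━━━━━━━━━━━━━━━┛       


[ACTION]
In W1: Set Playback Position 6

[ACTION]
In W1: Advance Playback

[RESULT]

     ┃                              
~~~~~┃                              
  ## ┃                              
    #┃━━━━━━━━━━━━━━━━━━━━━━┓       
     ┃cSequencer            ┃       
     ┃──────────────────────┨       
     ┃ 0123456▼890          ┃       
     ┃s·····███···          ┃       
     ┃e····█·····█          ┃       
     ┃p██··█··█·█·          ┃       
     ┃k···██·····█          ┃       
     ┃m···███·███·          ┃       
     ┃t·····███···          ┃       
     ┃                      ┃       
━━━━━┛                      ┃       
┗━━━━━━━━━━━━━━━━━━━━━━━━━━━┛       


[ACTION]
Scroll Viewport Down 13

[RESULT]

  ## ┃                              
    #┃━━━━━━━━━━━━━━━━━━━━━━┓       
     ┃cSequencer            ┃       
     ┃──────────────────────┨       
     ┃ 0123456▼890          ┃       
     ┃s·····███···          ┃       
     ┃e····█·····█          ┃       
     ┃p██··█··█·█·          ┃       
     ┃k···██·····█          ┃       
     ┃m···███·███·          ┃       
     ┃t·····███···          ┃       
     ┃                      ┃       
━━━━━┛                      ┃       
┗━━━━━━━━━━━━━━━━━━━━━━━━━━━┛       
                                    
                                    


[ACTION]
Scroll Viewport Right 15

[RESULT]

## ┃                                
  #┃━━━━━━━━━━━━━━━━━━━━━━┓         
   ┃cSequencer            ┃         
   ┃──────────────────────┨         
   ┃ 0123456▼890          ┃         
   ┃s·····███···          ┃         
   ┃e····█·····█          ┃         
   ┃p██··█··█·█·          ┃         
   ┃k···██·····█          ┃         
   ┃m···███·███·          ┃         
   ┃t·····███···          ┃         
   ┃                      ┃         
━━━┛                      ┃         
━━━━━━━━━━━━━━━━━━━━━━━━━━┛         
                                    
                                    


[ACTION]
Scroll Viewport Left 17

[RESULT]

                 ## ┃               
                   #┃━━━━━━━━━━━━━━━
                    ┃cSequencer     
   #####            ┃───────────────
   #####            ┃ 0123456▼890   
   #####            ┃s·····███···   
   #####            ┃e····█·····█   
                    ┃p██··█··█·█·   
                    ┃k···██·····█   
                    ┃m···███·███·   
                    ┃t·····███···   
                    ┃               
━━━━━━━━━━━━━━━━━━━━┛               
               ┗━━━━━━━━━━━━━━━━━━━━
                                    
                                    
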